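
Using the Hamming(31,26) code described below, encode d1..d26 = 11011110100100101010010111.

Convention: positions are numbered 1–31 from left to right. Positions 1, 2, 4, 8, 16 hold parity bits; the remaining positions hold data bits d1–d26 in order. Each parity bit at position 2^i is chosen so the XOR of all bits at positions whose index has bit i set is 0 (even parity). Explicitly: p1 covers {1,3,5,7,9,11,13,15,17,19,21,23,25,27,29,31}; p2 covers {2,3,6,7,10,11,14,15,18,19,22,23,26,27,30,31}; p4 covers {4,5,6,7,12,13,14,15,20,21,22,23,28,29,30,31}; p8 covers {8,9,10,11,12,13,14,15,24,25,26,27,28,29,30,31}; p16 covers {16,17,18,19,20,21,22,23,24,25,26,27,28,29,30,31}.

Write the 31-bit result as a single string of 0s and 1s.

Place data at non-parity positions: p1 p2 1 p4 1 0 1 p8 1 1 1 0 1 0 0 p16 1 0 0 1 0 1 0 1 0 0 1 0 1 1 1
p1 (pos 1,3,5,7,9,11,13,15,17,19,21,23,25,27,29,31): XOR of data positions = 1⊕1⊕1⊕1⊕1⊕1⊕0⊕1⊕0⊕0⊕0⊕0⊕1⊕1⊕1 = 0
p2 (pos 2,3,6,7,10,11,14,15,18,19,22,23,26,27,30,31): XOR of data positions = 1⊕0⊕1⊕1⊕1⊕0⊕0⊕0⊕0⊕1⊕0⊕0⊕1⊕1⊕1 = 0
p4 (pos 4,5,6,7,12,13,14,15,20,21,22,23,28,29,30,31): XOR of data positions = 1⊕0⊕1⊕0⊕1⊕0⊕0⊕1⊕0⊕1⊕0⊕0⊕1⊕1⊕1 = 0
p8 (pos 8,9,10,11,12,13,14,15,24,25,26,27,28,29,30,31): XOR of data positions = 1⊕1⊕1⊕0⊕1⊕0⊕0⊕1⊕0⊕0⊕1⊕0⊕1⊕1⊕1 = 1
p16 (pos 16,17,18,19,20,21,22,23,24,25,26,27,28,29,30,31): XOR of data positions = 1⊕0⊕0⊕1⊕0⊕1⊕0⊕1⊕0⊕0⊕1⊕0⊕1⊕1⊕1 = 0
Codeword: 0010101111101000100101010010111

0010101111101000100101010010111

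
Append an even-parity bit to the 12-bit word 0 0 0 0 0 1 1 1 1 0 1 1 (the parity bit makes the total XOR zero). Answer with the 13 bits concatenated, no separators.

XOR of the 12 data bits: 0⊕0⊕0⊕0⊕0⊕1⊕1⊕1⊕1⊕0⊕1⊕1 = 0
Parity bit = 0 (so all 13 bits XOR to 0).

0000011110110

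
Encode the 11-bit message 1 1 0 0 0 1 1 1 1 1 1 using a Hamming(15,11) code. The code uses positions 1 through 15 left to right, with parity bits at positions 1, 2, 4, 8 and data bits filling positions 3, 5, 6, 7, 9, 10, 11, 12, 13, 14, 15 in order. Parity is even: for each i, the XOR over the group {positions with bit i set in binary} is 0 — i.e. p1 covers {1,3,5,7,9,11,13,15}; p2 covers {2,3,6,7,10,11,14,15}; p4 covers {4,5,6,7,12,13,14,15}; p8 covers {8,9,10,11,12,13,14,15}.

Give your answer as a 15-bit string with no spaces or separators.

111110000111111

Place data at non-parity positions: p1 p2 1 p4 1 0 0 p8 0 1 1 1 1 1 1
p1 (pos 1,3,5,7,9,11,13,15): XOR of data positions = 1⊕1⊕0⊕0⊕1⊕1⊕1 = 1
p2 (pos 2,3,6,7,10,11,14,15): XOR of data positions = 1⊕0⊕0⊕1⊕1⊕1⊕1 = 1
p4 (pos 4,5,6,7,12,13,14,15): XOR of data positions = 1⊕0⊕0⊕1⊕1⊕1⊕1 = 1
p8 (pos 8,9,10,11,12,13,14,15): XOR of data positions = 0⊕1⊕1⊕1⊕1⊕1⊕1 = 0
Codeword: 111110000111111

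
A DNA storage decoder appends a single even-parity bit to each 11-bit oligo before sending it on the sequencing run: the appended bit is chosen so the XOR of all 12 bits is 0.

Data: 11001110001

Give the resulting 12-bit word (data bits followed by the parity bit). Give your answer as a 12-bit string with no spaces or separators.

110011100010

XOR of the 11 data bits: 1⊕1⊕0⊕0⊕1⊕1⊕1⊕0⊕0⊕0⊕1 = 0
Parity bit = 0 (so all 12 bits XOR to 0).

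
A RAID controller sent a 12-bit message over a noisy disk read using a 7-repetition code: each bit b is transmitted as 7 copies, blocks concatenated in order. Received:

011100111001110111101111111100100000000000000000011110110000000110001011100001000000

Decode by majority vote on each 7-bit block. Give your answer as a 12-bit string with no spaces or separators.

Block 1 (0111001): 4 ones → 1
Block 2 (1100111): 5 ones → 1
Block 3 (0111101): 5 ones → 1
Block 4 (1111111): 7 ones → 1
Block 5 (0010000): 1 one → 0
Block 6 (0000000): 0 ones → 0
Block 7 (0000000): 0 ones → 0
Block 8 (1111011): 6 ones → 1
Block 9 (0000000): 0 ones → 0
Block 10 (1100010): 3 ones → 0
Block 11 (1110000): 3 ones → 0
Block 12 (1000000): 1 one → 0

111100010000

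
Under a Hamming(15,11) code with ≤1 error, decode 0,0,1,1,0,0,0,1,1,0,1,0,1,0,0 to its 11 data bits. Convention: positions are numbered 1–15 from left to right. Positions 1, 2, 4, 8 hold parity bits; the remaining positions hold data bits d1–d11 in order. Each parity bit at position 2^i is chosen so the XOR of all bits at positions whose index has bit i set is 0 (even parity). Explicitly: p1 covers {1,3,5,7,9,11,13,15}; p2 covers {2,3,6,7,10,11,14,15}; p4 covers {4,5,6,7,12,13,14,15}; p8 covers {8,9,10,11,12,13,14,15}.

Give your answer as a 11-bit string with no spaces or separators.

s1 (pos 1,3,5,7,9,11,13,15): 0⊕1⊕0⊕0⊕1⊕1⊕1⊕0 = 0
s2 (pos 2,3,6,7,10,11,14,15): 0⊕1⊕0⊕0⊕0⊕1⊕0⊕0 = 0
s4 (pos 4,5,6,7,12,13,14,15): 1⊕0⊕0⊕0⊕0⊕1⊕0⊕0 = 0
s8 (pos 8,9,10,11,12,13,14,15): 1⊕1⊕0⊕1⊕0⊕1⊕0⊕0 = 0
Syndrome s8…s1 = 0000 → no error.
Read data bits from positions 3,5,6,7,9,10,11,12,13,14,15: 10001010100

10001010100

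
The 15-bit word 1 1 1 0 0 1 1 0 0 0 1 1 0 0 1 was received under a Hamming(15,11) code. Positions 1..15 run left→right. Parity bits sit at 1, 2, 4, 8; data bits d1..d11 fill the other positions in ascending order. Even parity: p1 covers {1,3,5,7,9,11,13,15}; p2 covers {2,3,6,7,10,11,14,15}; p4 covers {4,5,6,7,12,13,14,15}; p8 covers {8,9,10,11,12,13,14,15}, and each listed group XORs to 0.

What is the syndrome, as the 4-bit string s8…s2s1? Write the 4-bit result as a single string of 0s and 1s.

s1 (pos 1,3,5,7,9,11,13,15): 1⊕1⊕0⊕1⊕0⊕1⊕0⊕1 = 1
s2 (pos 2,3,6,7,10,11,14,15): 1⊕1⊕1⊕1⊕0⊕1⊕0⊕1 = 0
s4 (pos 4,5,6,7,12,13,14,15): 0⊕0⊕1⊕1⊕1⊕0⊕0⊕1 = 0
s8 (pos 8,9,10,11,12,13,14,15): 0⊕0⊕0⊕1⊕1⊕0⊕0⊕1 = 1
Syndrome s8…s1 = 1001 → error at position 9.

1001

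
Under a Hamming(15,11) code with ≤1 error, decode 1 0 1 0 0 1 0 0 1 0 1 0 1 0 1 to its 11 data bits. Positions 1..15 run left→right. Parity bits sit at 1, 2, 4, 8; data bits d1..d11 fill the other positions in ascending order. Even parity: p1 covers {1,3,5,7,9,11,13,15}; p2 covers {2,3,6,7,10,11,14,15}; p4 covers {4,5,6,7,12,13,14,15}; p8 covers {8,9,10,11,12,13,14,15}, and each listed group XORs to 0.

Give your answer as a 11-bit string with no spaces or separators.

s1 (pos 1,3,5,7,9,11,13,15): 1⊕1⊕0⊕0⊕1⊕1⊕1⊕1 = 0
s2 (pos 2,3,6,7,10,11,14,15): 0⊕1⊕1⊕0⊕0⊕1⊕0⊕1 = 0
s4 (pos 4,5,6,7,12,13,14,15): 0⊕0⊕1⊕0⊕0⊕1⊕0⊕1 = 1
s8 (pos 8,9,10,11,12,13,14,15): 0⊕1⊕0⊕1⊕0⊕1⊕0⊕1 = 0
Syndrome s8…s1 = 0100 → error at position 4.
Flip position 4: 101001001010101 → 101101001010101
Read data bits from positions 3,5,6,7,9,10,11,12,13,14,15: 10101010101

10101010101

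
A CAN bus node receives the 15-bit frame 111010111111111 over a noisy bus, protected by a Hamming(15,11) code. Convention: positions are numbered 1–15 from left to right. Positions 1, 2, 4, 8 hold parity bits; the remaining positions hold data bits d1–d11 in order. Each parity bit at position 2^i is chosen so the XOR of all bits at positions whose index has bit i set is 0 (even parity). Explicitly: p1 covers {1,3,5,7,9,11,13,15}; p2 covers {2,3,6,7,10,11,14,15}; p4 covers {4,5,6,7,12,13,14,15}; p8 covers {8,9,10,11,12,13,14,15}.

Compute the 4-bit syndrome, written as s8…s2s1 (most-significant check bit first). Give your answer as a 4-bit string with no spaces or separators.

0010

s1 (pos 1,3,5,7,9,11,13,15): 1⊕1⊕1⊕1⊕1⊕1⊕1⊕1 = 0
s2 (pos 2,3,6,7,10,11,14,15): 1⊕1⊕0⊕1⊕1⊕1⊕1⊕1 = 1
s4 (pos 4,5,6,7,12,13,14,15): 0⊕1⊕0⊕1⊕1⊕1⊕1⊕1 = 0
s8 (pos 8,9,10,11,12,13,14,15): 1⊕1⊕1⊕1⊕1⊕1⊕1⊕1 = 0
Syndrome s8…s1 = 0010 → error at position 2.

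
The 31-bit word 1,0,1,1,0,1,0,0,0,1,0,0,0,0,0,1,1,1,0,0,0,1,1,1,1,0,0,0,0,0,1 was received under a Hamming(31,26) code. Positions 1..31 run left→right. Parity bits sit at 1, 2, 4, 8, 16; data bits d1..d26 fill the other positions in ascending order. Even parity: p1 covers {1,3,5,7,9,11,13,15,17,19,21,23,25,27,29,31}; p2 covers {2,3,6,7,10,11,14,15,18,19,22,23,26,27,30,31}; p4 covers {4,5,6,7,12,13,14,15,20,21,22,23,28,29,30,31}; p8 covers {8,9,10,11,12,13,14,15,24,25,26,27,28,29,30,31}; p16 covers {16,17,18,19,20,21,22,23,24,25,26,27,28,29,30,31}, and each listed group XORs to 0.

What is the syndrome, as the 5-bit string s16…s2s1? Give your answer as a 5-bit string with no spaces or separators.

s1 (pos 1,3,5,7,9,11,13,15,17,19,21,23,25,27,29,31): 1⊕1⊕0⊕0⊕0⊕0⊕0⊕0⊕1⊕0⊕0⊕1⊕1⊕0⊕0⊕1 = 0
s2 (pos 2,3,6,7,10,11,14,15,18,19,22,23,26,27,30,31): 0⊕1⊕1⊕0⊕1⊕0⊕0⊕0⊕1⊕0⊕1⊕1⊕0⊕0⊕0⊕1 = 1
s4 (pos 4,5,6,7,12,13,14,15,20,21,22,23,28,29,30,31): 1⊕0⊕1⊕0⊕0⊕0⊕0⊕0⊕0⊕0⊕1⊕1⊕0⊕0⊕0⊕1 = 1
s8 (pos 8,9,10,11,12,13,14,15,24,25,26,27,28,29,30,31): 0⊕0⊕1⊕0⊕0⊕0⊕0⊕0⊕1⊕1⊕0⊕0⊕0⊕0⊕0⊕1 = 0
s16 (pos 16,17,18,19,20,21,22,23,24,25,26,27,28,29,30,31): 1⊕1⊕1⊕0⊕0⊕0⊕1⊕1⊕1⊕1⊕0⊕0⊕0⊕0⊕0⊕1 = 0
Syndrome s16…s1 = 00110 → error at position 6.

00110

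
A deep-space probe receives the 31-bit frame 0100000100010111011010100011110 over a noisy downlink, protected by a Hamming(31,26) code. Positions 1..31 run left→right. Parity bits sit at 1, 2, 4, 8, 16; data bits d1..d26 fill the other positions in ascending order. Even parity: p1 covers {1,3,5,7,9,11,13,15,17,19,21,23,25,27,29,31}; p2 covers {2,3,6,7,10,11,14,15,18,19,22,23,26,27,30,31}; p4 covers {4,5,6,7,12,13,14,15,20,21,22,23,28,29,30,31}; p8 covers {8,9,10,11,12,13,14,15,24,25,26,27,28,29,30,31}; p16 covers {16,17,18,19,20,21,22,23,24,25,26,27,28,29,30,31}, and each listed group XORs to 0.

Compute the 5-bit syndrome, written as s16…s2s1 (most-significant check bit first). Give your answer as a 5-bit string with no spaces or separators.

10000

s1 (pos 1,3,5,7,9,11,13,15,17,19,21,23,25,27,29,31): 0⊕0⊕0⊕0⊕0⊕0⊕0⊕1⊕0⊕1⊕1⊕1⊕0⊕1⊕1⊕0 = 0
s2 (pos 2,3,6,7,10,11,14,15,18,19,22,23,26,27,30,31): 1⊕0⊕0⊕0⊕0⊕0⊕1⊕1⊕1⊕1⊕0⊕1⊕0⊕1⊕1⊕0 = 0
s4 (pos 4,5,6,7,12,13,14,15,20,21,22,23,28,29,30,31): 0⊕0⊕0⊕0⊕1⊕0⊕1⊕1⊕0⊕1⊕0⊕1⊕1⊕1⊕1⊕0 = 0
s8 (pos 8,9,10,11,12,13,14,15,24,25,26,27,28,29,30,31): 1⊕0⊕0⊕0⊕1⊕0⊕1⊕1⊕0⊕0⊕0⊕1⊕1⊕1⊕1⊕0 = 0
s16 (pos 16,17,18,19,20,21,22,23,24,25,26,27,28,29,30,31): 1⊕0⊕1⊕1⊕0⊕1⊕0⊕1⊕0⊕0⊕0⊕1⊕1⊕1⊕1⊕0 = 1
Syndrome s16…s1 = 10000 → error at position 16.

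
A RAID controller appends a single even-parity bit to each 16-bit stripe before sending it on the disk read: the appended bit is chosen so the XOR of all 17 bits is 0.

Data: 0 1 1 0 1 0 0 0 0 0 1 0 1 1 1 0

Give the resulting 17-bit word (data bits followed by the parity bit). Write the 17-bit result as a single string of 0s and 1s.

01101000001011101

XOR of the 16 data bits: 0⊕1⊕1⊕0⊕1⊕0⊕0⊕0⊕0⊕0⊕1⊕0⊕1⊕1⊕1⊕0 = 1
Parity bit = 1 (so all 17 bits XOR to 0).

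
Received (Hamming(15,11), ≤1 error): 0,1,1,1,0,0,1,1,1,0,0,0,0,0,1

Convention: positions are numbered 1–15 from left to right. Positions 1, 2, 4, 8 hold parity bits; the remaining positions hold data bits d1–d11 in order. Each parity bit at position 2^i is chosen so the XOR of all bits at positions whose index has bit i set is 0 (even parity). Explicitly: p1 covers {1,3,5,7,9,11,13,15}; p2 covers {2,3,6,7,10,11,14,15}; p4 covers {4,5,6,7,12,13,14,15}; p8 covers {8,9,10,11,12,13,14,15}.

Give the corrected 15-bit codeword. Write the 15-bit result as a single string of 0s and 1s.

s1 (pos 1,3,5,7,9,11,13,15): 0⊕1⊕0⊕1⊕1⊕0⊕0⊕1 = 0
s2 (pos 2,3,6,7,10,11,14,15): 1⊕1⊕0⊕1⊕0⊕0⊕0⊕1 = 0
s4 (pos 4,5,6,7,12,13,14,15): 1⊕0⊕0⊕1⊕0⊕0⊕0⊕1 = 1
s8 (pos 8,9,10,11,12,13,14,15): 1⊕1⊕0⊕0⊕0⊕0⊕0⊕1 = 1
Syndrome s8…s1 = 1100 → error at position 12.
Flip position 12: 011100111000001 → 011100111001001

011100111001001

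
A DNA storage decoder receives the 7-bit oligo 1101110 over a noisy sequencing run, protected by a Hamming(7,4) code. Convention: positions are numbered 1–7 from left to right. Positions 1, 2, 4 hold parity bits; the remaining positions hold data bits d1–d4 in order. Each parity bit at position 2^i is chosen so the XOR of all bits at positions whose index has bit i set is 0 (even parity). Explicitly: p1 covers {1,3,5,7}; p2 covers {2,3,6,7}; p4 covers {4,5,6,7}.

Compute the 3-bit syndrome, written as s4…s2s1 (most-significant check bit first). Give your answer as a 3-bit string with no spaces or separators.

100

s1 (pos 1,3,5,7): 1⊕0⊕1⊕0 = 0
s2 (pos 2,3,6,7): 1⊕0⊕1⊕0 = 0
s4 (pos 4,5,6,7): 1⊕1⊕1⊕0 = 1
Syndrome s4…s1 = 100 → error at position 4.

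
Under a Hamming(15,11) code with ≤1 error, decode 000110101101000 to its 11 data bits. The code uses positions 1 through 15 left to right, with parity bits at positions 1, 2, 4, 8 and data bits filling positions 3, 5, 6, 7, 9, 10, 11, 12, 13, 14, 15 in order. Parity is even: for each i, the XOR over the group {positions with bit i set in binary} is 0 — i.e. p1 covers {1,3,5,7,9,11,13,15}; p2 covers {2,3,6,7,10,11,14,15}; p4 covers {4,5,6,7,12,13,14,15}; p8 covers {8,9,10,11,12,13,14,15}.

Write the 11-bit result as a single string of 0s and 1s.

s1 (pos 1,3,5,7,9,11,13,15): 0⊕0⊕1⊕1⊕1⊕0⊕0⊕0 = 1
s2 (pos 2,3,6,7,10,11,14,15): 0⊕0⊕0⊕1⊕1⊕0⊕0⊕0 = 0
s4 (pos 4,5,6,7,12,13,14,15): 1⊕1⊕0⊕1⊕1⊕0⊕0⊕0 = 0
s8 (pos 8,9,10,11,12,13,14,15): 0⊕1⊕1⊕0⊕1⊕0⊕0⊕0 = 1
Syndrome s8…s1 = 1001 → error at position 9.
Flip position 9: 000110101101000 → 000110100101000
Read data bits from positions 3,5,6,7,9,10,11,12,13,14,15: 01010101000

01010101000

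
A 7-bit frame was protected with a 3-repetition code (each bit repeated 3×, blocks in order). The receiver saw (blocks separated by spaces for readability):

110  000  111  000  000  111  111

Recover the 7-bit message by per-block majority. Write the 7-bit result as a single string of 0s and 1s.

Block 1 (110): 2 ones → 1
Block 2 (000): 0 ones → 0
Block 3 (111): 3 ones → 1
Block 4 (000): 0 ones → 0
Block 5 (000): 0 ones → 0
Block 6 (111): 3 ones → 1
Block 7 (111): 3 ones → 1

1010011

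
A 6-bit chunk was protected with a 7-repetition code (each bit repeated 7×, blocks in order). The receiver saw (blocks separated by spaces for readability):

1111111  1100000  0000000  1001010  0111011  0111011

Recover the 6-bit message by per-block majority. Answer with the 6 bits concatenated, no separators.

Block 1 (1111111): 7 ones → 1
Block 2 (1100000): 2 ones → 0
Block 3 (0000000): 0 ones → 0
Block 4 (1001010): 3 ones → 0
Block 5 (0111011): 5 ones → 1
Block 6 (0111011): 5 ones → 1

100011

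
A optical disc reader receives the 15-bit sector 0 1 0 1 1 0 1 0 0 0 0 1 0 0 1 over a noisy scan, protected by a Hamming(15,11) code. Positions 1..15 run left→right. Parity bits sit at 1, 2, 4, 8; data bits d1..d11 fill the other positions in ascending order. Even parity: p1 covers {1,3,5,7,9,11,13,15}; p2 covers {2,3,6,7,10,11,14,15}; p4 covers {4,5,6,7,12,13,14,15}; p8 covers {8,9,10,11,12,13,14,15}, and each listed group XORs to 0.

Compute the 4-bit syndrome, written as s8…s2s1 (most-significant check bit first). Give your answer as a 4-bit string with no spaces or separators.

0111

s1 (pos 1,3,5,7,9,11,13,15): 0⊕0⊕1⊕1⊕0⊕0⊕0⊕1 = 1
s2 (pos 2,3,6,7,10,11,14,15): 1⊕0⊕0⊕1⊕0⊕0⊕0⊕1 = 1
s4 (pos 4,5,6,7,12,13,14,15): 1⊕1⊕0⊕1⊕1⊕0⊕0⊕1 = 1
s8 (pos 8,9,10,11,12,13,14,15): 0⊕0⊕0⊕0⊕1⊕0⊕0⊕1 = 0
Syndrome s8…s1 = 0111 → error at position 7.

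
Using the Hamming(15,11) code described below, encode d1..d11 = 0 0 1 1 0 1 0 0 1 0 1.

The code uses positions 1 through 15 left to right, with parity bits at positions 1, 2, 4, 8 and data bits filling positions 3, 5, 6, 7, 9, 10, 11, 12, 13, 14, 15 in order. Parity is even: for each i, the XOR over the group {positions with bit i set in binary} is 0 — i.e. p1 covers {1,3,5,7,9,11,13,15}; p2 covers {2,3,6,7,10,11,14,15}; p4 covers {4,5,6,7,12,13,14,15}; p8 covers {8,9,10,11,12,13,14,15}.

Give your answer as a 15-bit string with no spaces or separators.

Place data at non-parity positions: p1 p2 0 p4 0 1 1 p8 0 1 0 0 1 0 1
p1 (pos 1,3,5,7,9,11,13,15): XOR of data positions = 0⊕0⊕1⊕0⊕0⊕1⊕1 = 1
p2 (pos 2,3,6,7,10,11,14,15): XOR of data positions = 0⊕1⊕1⊕1⊕0⊕0⊕1 = 0
p4 (pos 4,5,6,7,12,13,14,15): XOR of data positions = 0⊕1⊕1⊕0⊕1⊕0⊕1 = 0
p8 (pos 8,9,10,11,12,13,14,15): XOR of data positions = 0⊕1⊕0⊕0⊕1⊕0⊕1 = 1
Codeword: 100001110100101

100001110100101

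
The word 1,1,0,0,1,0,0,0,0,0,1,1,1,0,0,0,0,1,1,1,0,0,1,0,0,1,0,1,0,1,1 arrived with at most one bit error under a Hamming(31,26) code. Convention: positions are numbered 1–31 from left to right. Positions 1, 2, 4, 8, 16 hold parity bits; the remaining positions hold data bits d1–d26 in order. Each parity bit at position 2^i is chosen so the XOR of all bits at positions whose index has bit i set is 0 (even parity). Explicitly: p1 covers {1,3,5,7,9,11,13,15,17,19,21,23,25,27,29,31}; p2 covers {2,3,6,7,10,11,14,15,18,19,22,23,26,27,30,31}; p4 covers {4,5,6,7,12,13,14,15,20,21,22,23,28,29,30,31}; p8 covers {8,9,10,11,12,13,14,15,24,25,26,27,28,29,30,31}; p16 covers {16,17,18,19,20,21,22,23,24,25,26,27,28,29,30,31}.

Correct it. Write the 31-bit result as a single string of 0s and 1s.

1100100010111000011100100101011

s1 (pos 1,3,5,7,9,11,13,15,17,19,21,23,25,27,29,31): 1⊕0⊕1⊕0⊕0⊕1⊕1⊕0⊕0⊕1⊕0⊕1⊕0⊕0⊕0⊕1 = 1
s2 (pos 2,3,6,7,10,11,14,15,18,19,22,23,26,27,30,31): 1⊕0⊕0⊕0⊕0⊕1⊕0⊕0⊕1⊕1⊕0⊕1⊕1⊕0⊕1⊕1 = 0
s4 (pos 4,5,6,7,12,13,14,15,20,21,22,23,28,29,30,31): 0⊕1⊕0⊕0⊕1⊕1⊕0⊕0⊕1⊕0⊕0⊕1⊕1⊕0⊕1⊕1 = 0
s8 (pos 8,9,10,11,12,13,14,15,24,25,26,27,28,29,30,31): 0⊕0⊕0⊕1⊕1⊕1⊕0⊕0⊕0⊕0⊕1⊕0⊕1⊕0⊕1⊕1 = 1
s16 (pos 16,17,18,19,20,21,22,23,24,25,26,27,28,29,30,31): 0⊕0⊕1⊕1⊕1⊕0⊕0⊕1⊕0⊕0⊕1⊕0⊕1⊕0⊕1⊕1 = 0
Syndrome s16…s1 = 01001 → error at position 9.
Flip position 9: 1100100000111000011100100101011 → 1100100010111000011100100101011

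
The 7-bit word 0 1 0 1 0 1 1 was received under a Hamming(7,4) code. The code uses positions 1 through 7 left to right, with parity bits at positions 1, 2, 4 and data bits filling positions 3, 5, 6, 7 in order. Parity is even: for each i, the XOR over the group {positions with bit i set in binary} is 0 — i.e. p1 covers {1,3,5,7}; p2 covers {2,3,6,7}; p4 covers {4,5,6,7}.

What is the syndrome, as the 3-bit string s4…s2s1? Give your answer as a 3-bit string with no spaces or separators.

111

s1 (pos 1,3,5,7): 0⊕0⊕0⊕1 = 1
s2 (pos 2,3,6,7): 1⊕0⊕1⊕1 = 1
s4 (pos 4,5,6,7): 1⊕0⊕1⊕1 = 1
Syndrome s4…s1 = 111 → error at position 7.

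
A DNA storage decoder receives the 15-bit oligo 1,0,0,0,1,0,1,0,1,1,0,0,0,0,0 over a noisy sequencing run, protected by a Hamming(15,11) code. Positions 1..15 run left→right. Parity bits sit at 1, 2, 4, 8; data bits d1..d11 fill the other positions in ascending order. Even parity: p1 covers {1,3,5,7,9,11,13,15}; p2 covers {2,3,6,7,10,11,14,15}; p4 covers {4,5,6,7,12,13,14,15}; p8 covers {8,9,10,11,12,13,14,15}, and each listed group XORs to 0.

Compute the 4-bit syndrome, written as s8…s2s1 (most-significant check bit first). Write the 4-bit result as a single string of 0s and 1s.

0000

s1 (pos 1,3,5,7,9,11,13,15): 1⊕0⊕1⊕1⊕1⊕0⊕0⊕0 = 0
s2 (pos 2,3,6,7,10,11,14,15): 0⊕0⊕0⊕1⊕1⊕0⊕0⊕0 = 0
s4 (pos 4,5,6,7,12,13,14,15): 0⊕1⊕0⊕1⊕0⊕0⊕0⊕0 = 0
s8 (pos 8,9,10,11,12,13,14,15): 0⊕1⊕1⊕0⊕0⊕0⊕0⊕0 = 0
Syndrome s8…s1 = 0000 → no error.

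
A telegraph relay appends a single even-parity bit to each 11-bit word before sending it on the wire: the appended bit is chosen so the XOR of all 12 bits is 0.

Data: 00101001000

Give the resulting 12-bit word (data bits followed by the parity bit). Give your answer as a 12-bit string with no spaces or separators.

XOR of the 11 data bits: 0⊕0⊕1⊕0⊕1⊕0⊕0⊕1⊕0⊕0⊕0 = 1
Parity bit = 1 (so all 12 bits XOR to 0).

001010010001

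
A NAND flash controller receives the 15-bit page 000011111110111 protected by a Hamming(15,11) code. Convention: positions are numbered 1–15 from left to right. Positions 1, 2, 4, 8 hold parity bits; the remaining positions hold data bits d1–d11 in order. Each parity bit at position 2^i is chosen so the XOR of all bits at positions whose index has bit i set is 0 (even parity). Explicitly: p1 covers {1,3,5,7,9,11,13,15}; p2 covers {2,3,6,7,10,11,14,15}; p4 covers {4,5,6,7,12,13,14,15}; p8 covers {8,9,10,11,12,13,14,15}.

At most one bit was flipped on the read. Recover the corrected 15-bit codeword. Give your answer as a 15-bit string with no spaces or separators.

s1 (pos 1,3,5,7,9,11,13,15): 0⊕0⊕1⊕1⊕1⊕1⊕1⊕1 = 0
s2 (pos 2,3,6,7,10,11,14,15): 0⊕0⊕1⊕1⊕1⊕1⊕1⊕1 = 0
s4 (pos 4,5,6,7,12,13,14,15): 0⊕1⊕1⊕1⊕0⊕1⊕1⊕1 = 0
s8 (pos 8,9,10,11,12,13,14,15): 1⊕1⊕1⊕1⊕0⊕1⊕1⊕1 = 1
Syndrome s8…s1 = 1000 → error at position 8.
Flip position 8: 000011111110111 → 000011101110111

000011101110111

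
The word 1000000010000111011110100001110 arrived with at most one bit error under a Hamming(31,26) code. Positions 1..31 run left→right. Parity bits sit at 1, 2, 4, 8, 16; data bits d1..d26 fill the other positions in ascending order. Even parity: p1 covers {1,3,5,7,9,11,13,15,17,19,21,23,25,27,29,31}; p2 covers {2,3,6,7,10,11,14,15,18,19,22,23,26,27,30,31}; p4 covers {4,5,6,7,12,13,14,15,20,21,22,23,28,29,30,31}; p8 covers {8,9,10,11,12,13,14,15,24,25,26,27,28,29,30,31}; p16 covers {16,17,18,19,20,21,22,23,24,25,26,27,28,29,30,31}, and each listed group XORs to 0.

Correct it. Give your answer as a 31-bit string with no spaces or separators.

s1 (pos 1,3,5,7,9,11,13,15,17,19,21,23,25,27,29,31): 1⊕0⊕0⊕0⊕1⊕0⊕0⊕1⊕0⊕1⊕1⊕1⊕0⊕0⊕1⊕0 = 1
s2 (pos 2,3,6,7,10,11,14,15,18,19,22,23,26,27,30,31): 0⊕0⊕0⊕0⊕0⊕0⊕1⊕1⊕1⊕1⊕0⊕1⊕0⊕0⊕1⊕0 = 0
s4 (pos 4,5,6,7,12,13,14,15,20,21,22,23,28,29,30,31): 0⊕0⊕0⊕0⊕0⊕0⊕1⊕1⊕1⊕1⊕0⊕1⊕1⊕1⊕1⊕0 = 0
s8 (pos 8,9,10,11,12,13,14,15,24,25,26,27,28,29,30,31): 0⊕1⊕0⊕0⊕0⊕0⊕1⊕1⊕0⊕0⊕0⊕0⊕1⊕1⊕1⊕0 = 0
s16 (pos 16,17,18,19,20,21,22,23,24,25,26,27,28,29,30,31): 1⊕0⊕1⊕1⊕1⊕1⊕0⊕1⊕0⊕0⊕0⊕0⊕1⊕1⊕1⊕0 = 1
Syndrome s16…s1 = 10001 → error at position 17.
Flip position 17: 1000000010000111011110100001110 → 1000000010000111111110100001110

1000000010000111111110100001110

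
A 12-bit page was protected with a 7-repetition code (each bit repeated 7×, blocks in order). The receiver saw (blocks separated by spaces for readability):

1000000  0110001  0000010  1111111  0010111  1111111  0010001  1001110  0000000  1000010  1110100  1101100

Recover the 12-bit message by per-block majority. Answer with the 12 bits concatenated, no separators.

Block 1 (1000000): 1 one → 0
Block 2 (0110001): 3 ones → 0
Block 3 (0000010): 1 one → 0
Block 4 (1111111): 7 ones → 1
Block 5 (0010111): 4 ones → 1
Block 6 (1111111): 7 ones → 1
Block 7 (0010001): 2 ones → 0
Block 8 (1001110): 4 ones → 1
Block 9 (0000000): 0 ones → 0
Block 10 (1000010): 2 ones → 0
Block 11 (1110100): 4 ones → 1
Block 12 (1101100): 4 ones → 1

000111010011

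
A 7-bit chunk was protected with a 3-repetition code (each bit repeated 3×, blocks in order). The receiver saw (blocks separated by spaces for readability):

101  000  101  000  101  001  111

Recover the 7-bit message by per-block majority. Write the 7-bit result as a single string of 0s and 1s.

Block 1 (101): 2 ones → 1
Block 2 (000): 0 ones → 0
Block 3 (101): 2 ones → 1
Block 4 (000): 0 ones → 0
Block 5 (101): 2 ones → 1
Block 6 (001): 1 one → 0
Block 7 (111): 3 ones → 1

1010101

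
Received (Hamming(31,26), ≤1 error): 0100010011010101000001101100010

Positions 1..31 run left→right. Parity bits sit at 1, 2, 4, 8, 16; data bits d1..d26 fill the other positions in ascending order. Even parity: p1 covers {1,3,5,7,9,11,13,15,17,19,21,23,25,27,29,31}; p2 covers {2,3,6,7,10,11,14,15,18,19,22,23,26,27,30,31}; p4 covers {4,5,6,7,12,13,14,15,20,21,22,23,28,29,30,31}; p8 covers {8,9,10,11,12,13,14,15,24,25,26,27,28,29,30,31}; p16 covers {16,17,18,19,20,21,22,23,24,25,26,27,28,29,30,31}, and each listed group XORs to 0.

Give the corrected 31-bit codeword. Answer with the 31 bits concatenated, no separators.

s1 (pos 1,3,5,7,9,11,13,15,17,19,21,23,25,27,29,31): 0⊕0⊕0⊕0⊕1⊕0⊕0⊕0⊕0⊕0⊕0⊕1⊕1⊕0⊕0⊕0 = 1
s2 (pos 2,3,6,7,10,11,14,15,18,19,22,23,26,27,30,31): 1⊕0⊕1⊕0⊕1⊕0⊕1⊕0⊕0⊕0⊕1⊕1⊕1⊕0⊕1⊕0 = 0
s4 (pos 4,5,6,7,12,13,14,15,20,21,22,23,28,29,30,31): 0⊕0⊕1⊕0⊕1⊕0⊕1⊕0⊕0⊕0⊕1⊕1⊕0⊕0⊕1⊕0 = 0
s8 (pos 8,9,10,11,12,13,14,15,24,25,26,27,28,29,30,31): 0⊕1⊕1⊕0⊕1⊕0⊕1⊕0⊕0⊕1⊕1⊕0⊕0⊕0⊕1⊕0 = 1
s16 (pos 16,17,18,19,20,21,22,23,24,25,26,27,28,29,30,31): 1⊕0⊕0⊕0⊕0⊕0⊕1⊕1⊕0⊕1⊕1⊕0⊕0⊕0⊕1⊕0 = 0
Syndrome s16…s1 = 01001 → error at position 9.
Flip position 9: 0100010011010101000001101100010 → 0100010001010101000001101100010

0100010001010101000001101100010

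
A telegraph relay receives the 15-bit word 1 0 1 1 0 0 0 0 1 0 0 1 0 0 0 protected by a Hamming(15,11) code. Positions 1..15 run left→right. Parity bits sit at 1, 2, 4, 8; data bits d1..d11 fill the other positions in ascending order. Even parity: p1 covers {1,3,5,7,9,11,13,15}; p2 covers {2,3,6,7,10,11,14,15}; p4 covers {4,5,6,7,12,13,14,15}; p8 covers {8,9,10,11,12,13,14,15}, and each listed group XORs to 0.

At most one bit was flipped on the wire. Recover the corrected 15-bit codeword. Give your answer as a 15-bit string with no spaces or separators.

s1 (pos 1,3,5,7,9,11,13,15): 1⊕1⊕0⊕0⊕1⊕0⊕0⊕0 = 1
s2 (pos 2,3,6,7,10,11,14,15): 0⊕1⊕0⊕0⊕0⊕0⊕0⊕0 = 1
s4 (pos 4,5,6,7,12,13,14,15): 1⊕0⊕0⊕0⊕1⊕0⊕0⊕0 = 0
s8 (pos 8,9,10,11,12,13,14,15): 0⊕1⊕0⊕0⊕1⊕0⊕0⊕0 = 0
Syndrome s8…s1 = 0011 → error at position 3.
Flip position 3: 101100001001000 → 100100001001000

100100001001000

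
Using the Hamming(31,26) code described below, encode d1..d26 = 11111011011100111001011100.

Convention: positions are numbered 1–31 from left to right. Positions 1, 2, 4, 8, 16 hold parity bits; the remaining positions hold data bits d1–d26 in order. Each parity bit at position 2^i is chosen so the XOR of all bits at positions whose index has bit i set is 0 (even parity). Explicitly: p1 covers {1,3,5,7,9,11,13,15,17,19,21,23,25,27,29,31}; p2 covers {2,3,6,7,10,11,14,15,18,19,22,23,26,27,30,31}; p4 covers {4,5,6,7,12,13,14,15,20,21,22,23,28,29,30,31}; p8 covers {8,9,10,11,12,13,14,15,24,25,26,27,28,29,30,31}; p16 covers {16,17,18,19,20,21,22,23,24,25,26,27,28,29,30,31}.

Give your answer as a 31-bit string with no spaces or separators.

1011111110110110100111001011100

Place data at non-parity positions: p1 p2 1 p4 1 1 1 p8 1 0 1 1 0 1 1 p16 1 0 0 1 1 1 0 0 1 0 1 1 1 0 0
p1 (pos 1,3,5,7,9,11,13,15,17,19,21,23,25,27,29,31): XOR of data positions = 1⊕1⊕1⊕1⊕1⊕0⊕1⊕1⊕0⊕1⊕0⊕1⊕1⊕1⊕0 = 1
p2 (pos 2,3,6,7,10,11,14,15,18,19,22,23,26,27,30,31): XOR of data positions = 1⊕1⊕1⊕0⊕1⊕1⊕1⊕0⊕0⊕1⊕0⊕0⊕1⊕0⊕0 = 0
p4 (pos 4,5,6,7,12,13,14,15,20,21,22,23,28,29,30,31): XOR of data positions = 1⊕1⊕1⊕1⊕0⊕1⊕1⊕1⊕1⊕1⊕0⊕1⊕1⊕0⊕0 = 1
p8 (pos 8,9,10,11,12,13,14,15,24,25,26,27,28,29,30,31): XOR of data positions = 1⊕0⊕1⊕1⊕0⊕1⊕1⊕0⊕1⊕0⊕1⊕1⊕1⊕0⊕0 = 1
p16 (pos 16,17,18,19,20,21,22,23,24,25,26,27,28,29,30,31): XOR of data positions = 1⊕0⊕0⊕1⊕1⊕1⊕0⊕0⊕1⊕0⊕1⊕1⊕1⊕0⊕0 = 0
Codeword: 1011111110110110100111001011100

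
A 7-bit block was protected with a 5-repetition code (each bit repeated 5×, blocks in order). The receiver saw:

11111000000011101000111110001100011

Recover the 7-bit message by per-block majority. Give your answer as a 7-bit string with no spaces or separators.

1010100

Block 1 (11111): 5 ones → 1
Block 2 (00000): 0 ones → 0
Block 3 (00111): 3 ones → 1
Block 4 (01000): 1 one → 0
Block 5 (11111): 5 ones → 1
Block 6 (00011): 2 ones → 0
Block 7 (00011): 2 ones → 0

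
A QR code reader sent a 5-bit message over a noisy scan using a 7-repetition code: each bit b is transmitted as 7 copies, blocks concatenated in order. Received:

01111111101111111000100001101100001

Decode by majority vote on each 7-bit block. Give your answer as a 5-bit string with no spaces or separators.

Block 1 (0111111): 6 ones → 1
Block 2 (1101111): 6 ones → 1
Block 3 (1110001): 4 ones → 1
Block 4 (0000110): 2 ones → 0
Block 5 (1100001): 3 ones → 0

11100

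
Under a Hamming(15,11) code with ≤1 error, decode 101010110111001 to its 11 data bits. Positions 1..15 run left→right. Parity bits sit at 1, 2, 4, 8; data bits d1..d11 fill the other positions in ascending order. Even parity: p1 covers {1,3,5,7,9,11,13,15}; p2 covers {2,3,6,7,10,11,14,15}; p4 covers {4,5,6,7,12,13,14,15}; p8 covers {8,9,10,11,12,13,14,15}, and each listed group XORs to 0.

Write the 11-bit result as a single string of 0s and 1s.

s1 (pos 1,3,5,7,9,11,13,15): 1⊕1⊕1⊕1⊕0⊕1⊕0⊕1 = 0
s2 (pos 2,3,6,7,10,11,14,15): 0⊕1⊕0⊕1⊕1⊕1⊕0⊕1 = 1
s4 (pos 4,5,6,7,12,13,14,15): 0⊕1⊕0⊕1⊕1⊕0⊕0⊕1 = 0
s8 (pos 8,9,10,11,12,13,14,15): 1⊕0⊕1⊕1⊕1⊕0⊕0⊕1 = 1
Syndrome s8…s1 = 1010 → error at position 10.
Flip position 10: 101010110111001 → 101010110011001
Read data bits from positions 3,5,6,7,9,10,11,12,13,14,15: 11010011001

11010011001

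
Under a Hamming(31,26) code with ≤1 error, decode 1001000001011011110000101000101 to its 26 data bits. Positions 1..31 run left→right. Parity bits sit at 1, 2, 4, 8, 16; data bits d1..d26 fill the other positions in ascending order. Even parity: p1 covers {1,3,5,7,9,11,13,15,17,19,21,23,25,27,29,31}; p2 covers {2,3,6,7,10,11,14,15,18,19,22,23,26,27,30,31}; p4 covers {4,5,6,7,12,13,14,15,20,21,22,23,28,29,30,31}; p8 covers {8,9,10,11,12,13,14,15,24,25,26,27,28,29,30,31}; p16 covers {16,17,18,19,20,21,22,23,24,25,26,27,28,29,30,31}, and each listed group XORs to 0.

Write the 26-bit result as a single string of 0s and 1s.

s1 (pos 1,3,5,7,9,11,13,15,17,19,21,23,25,27,29,31): 1⊕0⊕0⊕0⊕0⊕0⊕1⊕1⊕1⊕0⊕0⊕1⊕1⊕0⊕1⊕1 = 0
s2 (pos 2,3,6,7,10,11,14,15,18,19,22,23,26,27,30,31): 0⊕0⊕0⊕0⊕1⊕0⊕0⊕1⊕1⊕0⊕0⊕1⊕0⊕0⊕0⊕1 = 1
s4 (pos 4,5,6,7,12,13,14,15,20,21,22,23,28,29,30,31): 1⊕0⊕0⊕0⊕1⊕1⊕0⊕1⊕0⊕0⊕0⊕1⊕0⊕1⊕0⊕1 = 1
s8 (pos 8,9,10,11,12,13,14,15,24,25,26,27,28,29,30,31): 0⊕0⊕1⊕0⊕1⊕1⊕0⊕1⊕0⊕1⊕0⊕0⊕0⊕1⊕0⊕1 = 1
s16 (pos 16,17,18,19,20,21,22,23,24,25,26,27,28,29,30,31): 1⊕1⊕1⊕0⊕0⊕0⊕0⊕1⊕0⊕1⊕0⊕0⊕0⊕1⊕0⊕1 = 1
Syndrome s16…s1 = 11110 → error at position 30.
Flip position 30: 1001000001011011110000101000101 → 1001000001011011110000101000111
Read data bits from positions 3,5,6,7,9,10,11,12,13,14,15,17,18,19,20,21,22,23,24,25,26,27,28,29,30,31: 00000101101110000101000111

00000101101110000101000111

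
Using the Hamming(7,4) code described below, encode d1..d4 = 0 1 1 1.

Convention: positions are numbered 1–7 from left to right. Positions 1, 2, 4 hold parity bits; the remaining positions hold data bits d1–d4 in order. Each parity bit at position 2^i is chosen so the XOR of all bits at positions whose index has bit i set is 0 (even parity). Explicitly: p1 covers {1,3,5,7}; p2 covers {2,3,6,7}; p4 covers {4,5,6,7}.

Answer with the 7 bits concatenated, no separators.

Place data at non-parity positions: p1 p2 0 p4 1 1 1
p1 (pos 1,3,5,7): XOR of data positions = 0⊕1⊕1 = 0
p2 (pos 2,3,6,7): XOR of data positions = 0⊕1⊕1 = 0
p4 (pos 4,5,6,7): XOR of data positions = 1⊕1⊕1 = 1
Codeword: 0001111

0001111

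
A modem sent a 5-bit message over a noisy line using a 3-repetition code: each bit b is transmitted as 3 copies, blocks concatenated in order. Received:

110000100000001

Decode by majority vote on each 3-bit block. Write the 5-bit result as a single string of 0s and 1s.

10000

Block 1 (110): 2 ones → 1
Block 2 (000): 0 ones → 0
Block 3 (100): 1 one → 0
Block 4 (000): 0 ones → 0
Block 5 (001): 1 one → 0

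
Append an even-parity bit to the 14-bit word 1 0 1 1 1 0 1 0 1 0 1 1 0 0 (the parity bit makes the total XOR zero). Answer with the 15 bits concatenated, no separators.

101110101011000

XOR of the 14 data bits: 1⊕0⊕1⊕1⊕1⊕0⊕1⊕0⊕1⊕0⊕1⊕1⊕0⊕0 = 0
Parity bit = 0 (so all 15 bits XOR to 0).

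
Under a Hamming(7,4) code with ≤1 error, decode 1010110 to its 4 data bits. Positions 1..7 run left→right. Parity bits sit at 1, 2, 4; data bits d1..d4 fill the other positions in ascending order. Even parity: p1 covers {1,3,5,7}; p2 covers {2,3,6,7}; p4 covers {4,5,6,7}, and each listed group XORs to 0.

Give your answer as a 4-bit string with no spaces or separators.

1110

s1 (pos 1,3,5,7): 1⊕1⊕1⊕0 = 1
s2 (pos 2,3,6,7): 0⊕1⊕1⊕0 = 0
s4 (pos 4,5,6,7): 0⊕1⊕1⊕0 = 0
Syndrome s4…s1 = 001 → error at position 1.
Flip position 1: 1010110 → 0010110
Read data bits from positions 3,5,6,7: 1110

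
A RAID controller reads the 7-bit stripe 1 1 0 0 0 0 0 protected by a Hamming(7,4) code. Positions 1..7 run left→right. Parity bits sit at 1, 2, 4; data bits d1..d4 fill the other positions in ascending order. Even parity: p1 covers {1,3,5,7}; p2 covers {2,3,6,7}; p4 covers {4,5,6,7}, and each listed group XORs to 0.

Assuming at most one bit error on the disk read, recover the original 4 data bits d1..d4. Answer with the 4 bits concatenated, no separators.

1000

s1 (pos 1,3,5,7): 1⊕0⊕0⊕0 = 1
s2 (pos 2,3,6,7): 1⊕0⊕0⊕0 = 1
s4 (pos 4,5,6,7): 0⊕0⊕0⊕0 = 0
Syndrome s4…s1 = 011 → error at position 3.
Flip position 3: 1100000 → 1110000
Read data bits from positions 3,5,6,7: 1000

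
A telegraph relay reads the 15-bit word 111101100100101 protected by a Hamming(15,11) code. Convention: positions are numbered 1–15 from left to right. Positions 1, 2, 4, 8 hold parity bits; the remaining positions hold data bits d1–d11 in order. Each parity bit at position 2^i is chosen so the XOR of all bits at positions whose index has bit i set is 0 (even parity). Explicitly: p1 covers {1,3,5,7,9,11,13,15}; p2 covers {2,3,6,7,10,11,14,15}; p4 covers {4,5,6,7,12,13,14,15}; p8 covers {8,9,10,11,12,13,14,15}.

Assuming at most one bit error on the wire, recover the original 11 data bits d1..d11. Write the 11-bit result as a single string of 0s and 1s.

s1 (pos 1,3,5,7,9,11,13,15): 1⊕1⊕0⊕1⊕0⊕0⊕1⊕1 = 1
s2 (pos 2,3,6,7,10,11,14,15): 1⊕1⊕1⊕1⊕1⊕0⊕0⊕1 = 0
s4 (pos 4,5,6,7,12,13,14,15): 1⊕0⊕1⊕1⊕0⊕1⊕0⊕1 = 1
s8 (pos 8,9,10,11,12,13,14,15): 0⊕0⊕1⊕0⊕0⊕1⊕0⊕1 = 1
Syndrome s8…s1 = 1101 → error at position 13.
Flip position 13: 111101100100101 → 111101100100001
Read data bits from positions 3,5,6,7,9,10,11,12,13,14,15: 10110100001

10110100001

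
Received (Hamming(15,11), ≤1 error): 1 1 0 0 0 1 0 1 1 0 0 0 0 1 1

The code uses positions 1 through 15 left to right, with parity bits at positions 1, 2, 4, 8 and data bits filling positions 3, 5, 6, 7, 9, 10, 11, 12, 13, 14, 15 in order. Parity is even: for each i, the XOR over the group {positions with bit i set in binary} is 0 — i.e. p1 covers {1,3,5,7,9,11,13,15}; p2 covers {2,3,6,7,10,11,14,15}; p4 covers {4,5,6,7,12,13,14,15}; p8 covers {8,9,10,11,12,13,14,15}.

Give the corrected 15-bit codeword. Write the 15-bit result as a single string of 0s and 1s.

s1 (pos 1,3,5,7,9,11,13,15): 1⊕0⊕0⊕0⊕1⊕0⊕0⊕1 = 1
s2 (pos 2,3,6,7,10,11,14,15): 1⊕0⊕1⊕0⊕0⊕0⊕1⊕1 = 0
s4 (pos 4,5,6,7,12,13,14,15): 0⊕0⊕1⊕0⊕0⊕0⊕1⊕1 = 1
s8 (pos 8,9,10,11,12,13,14,15): 1⊕1⊕0⊕0⊕0⊕0⊕1⊕1 = 0
Syndrome s8…s1 = 0101 → error at position 5.
Flip position 5: 110001011000011 → 110011011000011

110011011000011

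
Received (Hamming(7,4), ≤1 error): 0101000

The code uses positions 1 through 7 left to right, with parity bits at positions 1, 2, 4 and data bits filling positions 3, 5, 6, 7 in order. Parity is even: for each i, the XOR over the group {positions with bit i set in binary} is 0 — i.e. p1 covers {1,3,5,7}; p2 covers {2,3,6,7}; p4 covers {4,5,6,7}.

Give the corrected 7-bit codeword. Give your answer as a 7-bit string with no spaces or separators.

0101010

s1 (pos 1,3,5,7): 0⊕0⊕0⊕0 = 0
s2 (pos 2,3,6,7): 1⊕0⊕0⊕0 = 1
s4 (pos 4,5,6,7): 1⊕0⊕0⊕0 = 1
Syndrome s4…s1 = 110 → error at position 6.
Flip position 6: 0101000 → 0101010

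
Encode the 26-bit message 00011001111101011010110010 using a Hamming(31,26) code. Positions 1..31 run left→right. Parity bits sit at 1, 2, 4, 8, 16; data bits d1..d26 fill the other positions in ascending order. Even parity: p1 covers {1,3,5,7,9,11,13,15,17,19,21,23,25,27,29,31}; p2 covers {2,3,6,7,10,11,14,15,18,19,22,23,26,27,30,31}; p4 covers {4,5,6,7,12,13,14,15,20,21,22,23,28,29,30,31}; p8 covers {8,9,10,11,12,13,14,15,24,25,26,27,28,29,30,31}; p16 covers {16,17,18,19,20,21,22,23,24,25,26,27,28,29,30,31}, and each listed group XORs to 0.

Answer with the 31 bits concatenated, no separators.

Place data at non-parity positions: p1 p2 0 p4 0 0 1 p8 1 0 0 1 1 1 1 p16 1 0 1 0 1 1 0 1 0 1 1 0 0 1 0
p1 (pos 1,3,5,7,9,11,13,15,17,19,21,23,25,27,29,31): XOR of data positions = 0⊕0⊕1⊕1⊕0⊕1⊕1⊕1⊕1⊕1⊕0⊕0⊕1⊕0⊕0 = 0
p2 (pos 2,3,6,7,10,11,14,15,18,19,22,23,26,27,30,31): XOR of data positions = 0⊕0⊕1⊕0⊕0⊕1⊕1⊕0⊕1⊕1⊕0⊕1⊕1⊕1⊕0 = 0
p4 (pos 4,5,6,7,12,13,14,15,20,21,22,23,28,29,30,31): XOR of data positions = 0⊕0⊕1⊕1⊕1⊕1⊕1⊕0⊕1⊕1⊕0⊕0⊕0⊕1⊕0 = 0
p8 (pos 8,9,10,11,12,13,14,15,24,25,26,27,28,29,30,31): XOR of data positions = 1⊕0⊕0⊕1⊕1⊕1⊕1⊕1⊕0⊕1⊕1⊕0⊕0⊕1⊕0 = 1
p16 (pos 16,17,18,19,20,21,22,23,24,25,26,27,28,29,30,31): XOR of data positions = 1⊕0⊕1⊕0⊕1⊕1⊕0⊕1⊕0⊕1⊕1⊕0⊕0⊕1⊕0 = 0
Codeword: 0000001110011110101011010110010

0000001110011110101011010110010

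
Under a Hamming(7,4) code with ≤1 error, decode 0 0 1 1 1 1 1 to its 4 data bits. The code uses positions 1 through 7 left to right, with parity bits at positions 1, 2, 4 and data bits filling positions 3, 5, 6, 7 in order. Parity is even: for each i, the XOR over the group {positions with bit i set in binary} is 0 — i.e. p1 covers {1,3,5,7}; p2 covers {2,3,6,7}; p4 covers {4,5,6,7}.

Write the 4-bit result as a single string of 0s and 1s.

0111

s1 (pos 1,3,5,7): 0⊕1⊕1⊕1 = 1
s2 (pos 2,3,6,7): 0⊕1⊕1⊕1 = 1
s4 (pos 4,5,6,7): 1⊕1⊕1⊕1 = 0
Syndrome s4…s1 = 011 → error at position 3.
Flip position 3: 0011111 → 0001111
Read data bits from positions 3,5,6,7: 0111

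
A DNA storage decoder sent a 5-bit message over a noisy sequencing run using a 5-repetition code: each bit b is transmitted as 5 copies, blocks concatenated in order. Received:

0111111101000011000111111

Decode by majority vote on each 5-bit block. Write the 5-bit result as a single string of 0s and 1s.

11001

Block 1 (01111): 4 ones → 1
Block 2 (11101): 4 ones → 1
Block 3 (00001): 1 one → 0
Block 4 (10001): 2 ones → 0
Block 5 (11111): 5 ones → 1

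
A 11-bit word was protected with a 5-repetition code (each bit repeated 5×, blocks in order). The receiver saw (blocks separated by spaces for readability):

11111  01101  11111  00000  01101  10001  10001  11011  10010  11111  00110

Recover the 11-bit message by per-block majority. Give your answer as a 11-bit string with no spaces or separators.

Block 1 (11111): 5 ones → 1
Block 2 (01101): 3 ones → 1
Block 3 (11111): 5 ones → 1
Block 4 (00000): 0 ones → 0
Block 5 (01101): 3 ones → 1
Block 6 (10001): 2 ones → 0
Block 7 (10001): 2 ones → 0
Block 8 (11011): 4 ones → 1
Block 9 (10010): 2 ones → 0
Block 10 (11111): 5 ones → 1
Block 11 (00110): 2 ones → 0

11101001010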